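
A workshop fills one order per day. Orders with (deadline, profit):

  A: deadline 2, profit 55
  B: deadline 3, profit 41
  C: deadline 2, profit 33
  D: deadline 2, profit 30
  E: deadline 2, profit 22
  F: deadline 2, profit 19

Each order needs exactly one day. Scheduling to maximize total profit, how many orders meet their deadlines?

3

Sort by profit descending; place each in the latest free slot ≤ its deadline.
Profit order: A=55 B=41 C=33 D=30 E=22 F=19
Assign: A→slot 2, B→slot 3, C→slot 1, D skipped, E skipped, F skipped.
Slots: [1:C] [2:A] [3:B]
3 of 6 scheduled.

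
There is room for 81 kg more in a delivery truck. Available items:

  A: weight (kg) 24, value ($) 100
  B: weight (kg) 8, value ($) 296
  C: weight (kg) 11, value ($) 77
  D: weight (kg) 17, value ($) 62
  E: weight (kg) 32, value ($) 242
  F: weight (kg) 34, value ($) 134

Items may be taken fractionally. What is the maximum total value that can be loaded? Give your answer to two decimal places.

Greedy by value/weight ratio, highest first.
Ratios (sorted): B 37.00, E 7.56, C 7.00, A 4.17, F 3.94, D 3.65
take B (8 @ 296); take E (32 @ 242); take C (11 @ 77); take A (24 @ 100); take 6/34 of F → 23.65. Capacity used 81/81.
Total value = 738.65

738.65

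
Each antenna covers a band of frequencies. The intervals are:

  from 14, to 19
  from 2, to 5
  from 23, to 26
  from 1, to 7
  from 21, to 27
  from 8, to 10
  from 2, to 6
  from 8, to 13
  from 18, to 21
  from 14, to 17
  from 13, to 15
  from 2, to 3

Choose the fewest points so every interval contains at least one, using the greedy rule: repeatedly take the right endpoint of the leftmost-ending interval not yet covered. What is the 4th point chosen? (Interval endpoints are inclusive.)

21

Sort by right endpoint; whenever an interval is uncovered, place a point at its right end.
By right end: [2,3]  [2,5]  [2,6]  [1,7]  [8,10]  [8,13]  [13,15]  [14,17]  [14,19]  [18,21]  [23,26]  [21,27]
[2,3] uncovered → point at 3; [8,10] uncovered → point at 10; [13,15] uncovered → point at 15; [18,21] uncovered → point at 21; [23,26] uncovered → point at 26.
Points: 3, 10, 15, 21, 26 (5 total).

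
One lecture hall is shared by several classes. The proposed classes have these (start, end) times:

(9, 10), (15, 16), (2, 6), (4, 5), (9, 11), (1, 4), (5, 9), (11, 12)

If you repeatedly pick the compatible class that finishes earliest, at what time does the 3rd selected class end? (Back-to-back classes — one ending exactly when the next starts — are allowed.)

Greedy by earliest finish: after sorting by end time, pick each interval compatible with the last pick.
Sorted by end: (1,4)  (4,5)  (2,6)  (5,9)  (9,10)  (9,11)  (11,12)  (15,16)
take (1,4); take (4,5); skip (2,6); take (5,9); take (9,10); take (11,12); take (15,16).
Selected: (1,4) (4,5) (5,9) (9,10) (11,12) (15,16)

9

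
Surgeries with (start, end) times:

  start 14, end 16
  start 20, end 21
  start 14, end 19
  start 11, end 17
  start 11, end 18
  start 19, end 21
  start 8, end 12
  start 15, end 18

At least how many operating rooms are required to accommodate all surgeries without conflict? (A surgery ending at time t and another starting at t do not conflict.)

5

The answer is the maximum number of intervals overlapping at any instant.
Events (time:±→running): 8:+→1 11:+→2 11:+→3 12:-→2 14:+→3 14:+→4 15:+→5 … peak 5.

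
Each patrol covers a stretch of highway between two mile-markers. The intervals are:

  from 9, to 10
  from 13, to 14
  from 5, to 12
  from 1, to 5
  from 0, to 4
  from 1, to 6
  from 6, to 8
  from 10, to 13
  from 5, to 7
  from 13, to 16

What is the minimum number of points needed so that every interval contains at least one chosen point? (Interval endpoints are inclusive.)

By right end: [0,4]  [1,5]  [1,6]  [5,7]  [6,8]  [9,10]  [5,12]  [10,13]  [13,14]  [13,16]
[0,4] uncovered → point at 4; [5,7] uncovered → point at 7; [9,10] uncovered → point at 10; [13,14] uncovered → point at 14.
Points: 4, 7, 10, 14 (4 total).

4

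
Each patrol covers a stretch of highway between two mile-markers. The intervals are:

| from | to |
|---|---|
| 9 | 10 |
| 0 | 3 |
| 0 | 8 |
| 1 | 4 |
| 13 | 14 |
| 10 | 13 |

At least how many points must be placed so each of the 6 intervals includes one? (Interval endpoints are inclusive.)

Sorted: [0,3] [1,4] [0,8] [9,10] [10,13] [13,14]
{[0,3],[1,4],[0,8]} hit by 3; {[9,10],[10,13]} hit by 10; {[13,14]} hit by 14.
Points: 3, 10, 14 (3 total).

3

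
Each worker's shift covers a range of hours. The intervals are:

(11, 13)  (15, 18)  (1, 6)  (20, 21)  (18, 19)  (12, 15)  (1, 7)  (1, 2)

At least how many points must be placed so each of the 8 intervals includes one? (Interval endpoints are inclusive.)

4

Process intervals by earliest right end; each time one isn't hit yet, stab at its right endpoint.
Sorted: [1,2] [1,6] [1,7] [11,13] [12,15] [15,18] [18,19] [20,21]
{[1,2],[1,6],[1,7]} hit by 2; {[11,13],[12,15]} hit by 13; {[15,18],[18,19]} hit by 18; {[20,21]} hit by 21.
Points: 2, 13, 18, 21 (4 total).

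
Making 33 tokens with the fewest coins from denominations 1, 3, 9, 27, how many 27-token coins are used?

Use the largest denomination that fits, subtract, and repeat.
33 − 1×27→6 − 2×3→0
Count of 27: 1

1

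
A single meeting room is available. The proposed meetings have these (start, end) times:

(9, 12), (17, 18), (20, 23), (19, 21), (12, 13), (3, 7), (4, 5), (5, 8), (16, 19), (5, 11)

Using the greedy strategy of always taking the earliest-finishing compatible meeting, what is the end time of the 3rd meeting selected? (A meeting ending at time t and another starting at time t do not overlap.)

12

Sort by end time and greedily take each interval whose start is ≥ the last chosen end.
By end time: (4,5), (3,7), (5,8), (5,11), (9,12), (12,13), (17,18), (16,19), (19,21), (20,23).
Pick (4,5); next start ≥ 5 → (5,8); next start ≥ 8 → (9,12); next start ≥ 12 → (12,13); next start ≥ 13 → (17,18); next start ≥ 18 → (19,21).
Selected: (4,5) (5,8) (9,12) (12,13) (17,18) (19,21)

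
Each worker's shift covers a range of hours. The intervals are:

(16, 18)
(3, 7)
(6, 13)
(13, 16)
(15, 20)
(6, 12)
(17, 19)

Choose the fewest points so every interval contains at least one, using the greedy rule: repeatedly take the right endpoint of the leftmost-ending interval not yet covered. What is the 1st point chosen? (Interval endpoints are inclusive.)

7

Sort by right endpoint; whenever an interval is uncovered, place a point at its right end.
By right end: [3,7]  [6,12]  [6,13]  [13,16]  [16,18]  [17,19]  [15,20]
[3,7] uncovered → point at 7; [13,16] uncovered → point at 16; [17,19] uncovered → point at 19.
Points: 7, 16, 19 (3 total).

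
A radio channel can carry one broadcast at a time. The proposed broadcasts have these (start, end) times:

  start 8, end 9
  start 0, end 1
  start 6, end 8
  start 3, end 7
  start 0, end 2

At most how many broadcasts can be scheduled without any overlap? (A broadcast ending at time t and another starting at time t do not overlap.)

3

Greedy by earliest finish: after sorting by end time, pick each interval compatible with the last pick.
By end time: (0,1), (0,2), (3,7), (6,8), (8,9).
Pick (0,1); next start ≥ 1 → (3,7); next start ≥ 7 → (8,9).
Selected 3 broadcasts.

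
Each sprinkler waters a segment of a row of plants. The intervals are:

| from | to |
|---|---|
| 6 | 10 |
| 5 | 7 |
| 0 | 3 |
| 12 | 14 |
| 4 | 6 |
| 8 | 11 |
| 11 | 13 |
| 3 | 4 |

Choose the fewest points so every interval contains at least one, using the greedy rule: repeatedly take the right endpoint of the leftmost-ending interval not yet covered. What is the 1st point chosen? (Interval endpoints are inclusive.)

3

Sort by right endpoint; whenever an interval is uncovered, place a point at its right end.
Sorted: [0,3] [3,4] [4,6] [5,7] [6,10] [8,11] [11,13] [12,14]
{[0,3],[3,4]} hit by 3; {[4,6],[5,7],[6,10]} hit by 6; {[8,11],[11,13]} hit by 11; {[12,14]} hit by 14.
Points: 3, 6, 11, 14 (4 total).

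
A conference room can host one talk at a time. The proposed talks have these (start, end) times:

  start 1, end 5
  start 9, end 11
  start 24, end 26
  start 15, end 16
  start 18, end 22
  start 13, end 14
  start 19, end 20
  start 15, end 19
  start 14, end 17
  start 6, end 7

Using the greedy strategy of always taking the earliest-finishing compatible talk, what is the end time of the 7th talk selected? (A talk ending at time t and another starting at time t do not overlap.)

Sorted by end: (1,5)  (6,7)  (9,11)  (13,14)  (15,16)  (14,17)  (15,19)  (19,20)  (18,22)  (24,26)
take (1,5); take (6,7); take (9,11); take (13,14); take (15,16); take (19,20); take (24,26).
Selected: (1,5) (6,7) (9,11) (13,14) (15,16) (19,20) (24,26)

26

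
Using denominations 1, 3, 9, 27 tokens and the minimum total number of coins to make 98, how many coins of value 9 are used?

Use the largest denomination that fits, subtract, and repeat.
98 − 3×27→17 − 1×9→8 − 2×3→2 − 2×1→0
Count of 9: 1

1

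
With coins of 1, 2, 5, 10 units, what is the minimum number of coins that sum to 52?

6

52 = 5×10 + 1×2
Total coins = 5 + 1 = 6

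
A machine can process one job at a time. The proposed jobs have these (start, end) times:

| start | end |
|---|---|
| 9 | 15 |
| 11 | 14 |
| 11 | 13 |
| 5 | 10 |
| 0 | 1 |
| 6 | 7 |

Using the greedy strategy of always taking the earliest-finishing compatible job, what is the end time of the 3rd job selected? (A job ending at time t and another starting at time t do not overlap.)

Sorted by end: (0,1)  (6,7)  (5,10)  (11,13)  (11,14)  (9,15)
take (0,1); take (6,7); skip (5,10); take (11,13); skip (11,14).
Selected: (0,1) (6,7) (11,13)

13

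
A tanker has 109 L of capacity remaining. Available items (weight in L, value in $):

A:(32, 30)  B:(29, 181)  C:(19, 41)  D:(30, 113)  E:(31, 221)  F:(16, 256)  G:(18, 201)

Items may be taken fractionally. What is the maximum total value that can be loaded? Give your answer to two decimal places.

Greedy by value/weight ratio, highest first.
Order: F (256/16=16.00) > G (201/18=11.17) > E (221/31=7.13) > B (181/29=6.24) > D (113/30=3.77) > C (41/19=2.16) > A (30/32=0.94)
Fill: take F (16 @ 256) → take G (18 @ 201) → take E (31 @ 221) → take B (29 @ 181) → take 15/30 of D → 56.50; 109/109 used.
Total value = 915.50

915.50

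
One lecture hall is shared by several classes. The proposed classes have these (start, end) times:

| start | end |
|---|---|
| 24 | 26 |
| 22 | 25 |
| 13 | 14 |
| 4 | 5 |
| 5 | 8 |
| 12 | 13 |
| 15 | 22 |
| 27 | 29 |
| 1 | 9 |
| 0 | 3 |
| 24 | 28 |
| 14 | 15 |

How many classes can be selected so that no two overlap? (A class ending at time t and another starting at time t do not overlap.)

Sort by end time and greedily take each interval whose start is ≥ the last chosen end.
Sorted by end: (0,3)  (4,5)  (5,8)  (1,9)  (12,13)  (13,14)  (14,15)  (15,22)  (22,25)  (24,26)  (24,28)  (27,29)
take (0,3); take (4,5); take (5,8); take (12,13); take (13,14); take (14,15); take (15,22); take (22,25); skip (24,26); take (27,29).
Selected 9 classes.

9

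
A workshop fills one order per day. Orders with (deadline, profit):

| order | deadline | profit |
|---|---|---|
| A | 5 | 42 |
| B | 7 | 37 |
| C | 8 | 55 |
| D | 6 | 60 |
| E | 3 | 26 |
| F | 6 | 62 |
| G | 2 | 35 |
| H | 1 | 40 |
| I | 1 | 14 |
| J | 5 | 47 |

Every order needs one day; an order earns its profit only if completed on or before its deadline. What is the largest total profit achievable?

Profit order: F=62 D=60 C=55 J=47 A=42 H=40 B=37 G=35 E=26 I=14
Assign: F→slot 6, D→slot 5, C→slot 8, J→slot 4, A→slot 3, H→slot 1, B→slot 7, G→slot 2, E skipped, I skipped.
Slots: [1:H] [2:G] [3:A] [4:J] [5:D] [6:F] [7:B] [8:C]
Profit = 40 + 35 + 42 + 47 + 60 + 62 + 37 + 55 = 378

378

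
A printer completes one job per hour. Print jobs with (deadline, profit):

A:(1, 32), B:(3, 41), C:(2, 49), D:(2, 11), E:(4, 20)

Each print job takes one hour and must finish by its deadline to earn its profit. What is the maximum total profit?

142

Profit order: C=49 B=41 A=32 E=20 D=11
Assign: C→slot 2, B→slot 3, A→slot 1, E→slot 4, D skipped.
Slots: [1:A] [2:C] [3:B] [4:E]
Profit = 32 + 49 + 41 + 20 = 142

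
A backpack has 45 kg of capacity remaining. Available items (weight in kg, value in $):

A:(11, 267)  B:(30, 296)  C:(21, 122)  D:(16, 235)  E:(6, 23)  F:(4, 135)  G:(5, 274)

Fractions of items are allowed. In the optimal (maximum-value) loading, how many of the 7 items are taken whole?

4

Sort by value per unit weight and fill in that order.
Ratios (sorted): G 54.80, F 33.75, A 24.27, D 14.69, B 9.87, C 5.81, E 3.83
take G (5 @ 274); take F (4 @ 135); take A (11 @ 267); take D (16 @ 235); take 9/30 of B → 88.80. Capacity used 45/45.
4 item(s) taken whole; one partial (take 9/30 of B).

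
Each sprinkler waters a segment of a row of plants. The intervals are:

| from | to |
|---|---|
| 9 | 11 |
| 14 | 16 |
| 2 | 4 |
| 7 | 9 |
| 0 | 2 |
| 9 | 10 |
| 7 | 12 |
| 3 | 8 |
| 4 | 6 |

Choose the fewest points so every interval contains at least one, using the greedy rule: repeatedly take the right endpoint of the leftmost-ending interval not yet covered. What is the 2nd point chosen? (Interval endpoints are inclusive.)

6

Sorted: [0,2] [2,4] [4,6] [3,8] [7,9] [9,10] [9,11] [7,12] [14,16]
{[0,2],[2,4]} hit by 2; {[4,6],[3,8]} hit by 6; {[7,9],[9,10],[9,11],[7,12]} hit by 9; {[14,16]} hit by 16.
Points: 2, 6, 9, 16 (4 total).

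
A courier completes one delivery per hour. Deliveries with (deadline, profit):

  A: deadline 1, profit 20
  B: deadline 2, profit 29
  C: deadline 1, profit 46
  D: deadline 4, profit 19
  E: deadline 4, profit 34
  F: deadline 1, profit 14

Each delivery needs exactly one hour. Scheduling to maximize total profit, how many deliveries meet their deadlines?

Sort by profit descending; place each in the latest free slot ≤ its deadline.
By profit: C(d1,46), E(d4,34), B(d2,29), A(d1,20), D(d4,19), F(d1,14)
C→slot 1; E→slot 4; B→slot 2; A skipped; D→slot 3; F skipped.
4 of 6 scheduled.

4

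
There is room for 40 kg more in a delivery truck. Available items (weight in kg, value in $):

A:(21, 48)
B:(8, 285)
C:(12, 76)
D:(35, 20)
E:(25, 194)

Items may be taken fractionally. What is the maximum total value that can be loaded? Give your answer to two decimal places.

Sort by value per unit weight and fill in that order.
Ratios (sorted): B 35.62, E 7.76, C 6.33, A 2.29, D 0.57
take B (8 @ 285); take E (25 @ 194); take 7/12 of C → 44.33. Capacity used 40/40.
Total value = 523.33

523.33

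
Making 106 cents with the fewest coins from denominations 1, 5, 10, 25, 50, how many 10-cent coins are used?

0

106 = 2×50 + 1×5 + 1×1
Count of 10: 0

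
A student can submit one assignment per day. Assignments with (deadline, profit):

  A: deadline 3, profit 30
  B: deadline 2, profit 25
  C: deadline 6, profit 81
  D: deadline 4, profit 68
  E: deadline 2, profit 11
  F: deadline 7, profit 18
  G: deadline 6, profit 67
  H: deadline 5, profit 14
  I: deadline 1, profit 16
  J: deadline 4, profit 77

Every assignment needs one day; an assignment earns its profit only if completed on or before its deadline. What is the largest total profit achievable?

366

By profit: C(d6,81), J(d4,77), D(d4,68), G(d6,67), A(d3,30), B(d2,25), F(d7,18), I(d1,16), H(d5,14), E(d2,11)
C→slot 6; J→slot 4; D→slot 3; G→slot 5; A→slot 2; B→slot 1; F→slot 7; I skipped; H skipped; E skipped.
Profit = 25 + 30 + 68 + 77 + 67 + 81 + 18 = 366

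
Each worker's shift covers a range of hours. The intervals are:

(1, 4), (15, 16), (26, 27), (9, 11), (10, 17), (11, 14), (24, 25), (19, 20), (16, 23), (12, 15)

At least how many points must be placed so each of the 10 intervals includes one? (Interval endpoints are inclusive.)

6

Process intervals by earliest right end; each time one isn't hit yet, stab at its right endpoint.
By right end: [1,4]  [9,11]  [11,14]  [12,15]  [15,16]  [10,17]  [19,20]  [16,23]  [24,25]  [26,27]
[1,4] uncovered → point at 4; [9,11] uncovered → point at 11; [12,15] uncovered → point at 15; [19,20] uncovered → point at 20; [24,25] uncovered → point at 25; [26,27] uncovered → point at 27.
Points: 4, 11, 15, 20, 25, 27 (6 total).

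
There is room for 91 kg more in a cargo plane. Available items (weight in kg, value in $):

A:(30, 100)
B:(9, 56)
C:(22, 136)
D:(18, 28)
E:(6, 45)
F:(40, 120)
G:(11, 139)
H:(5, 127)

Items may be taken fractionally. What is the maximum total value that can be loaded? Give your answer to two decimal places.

Greedy by value/weight ratio, highest first.
Ratios (sorted): H 25.40, G 12.64, E 7.50, B 6.22, C 6.18, A 3.33, F 3.00, D 1.56
take H (5 @ 127); take G (11 @ 139); take E (6 @ 45); take B (9 @ 56); take C (22 @ 136); take A (30 @ 100); take 8/40 of F → 24.00. Capacity used 91/91.
Total value = 627.00

627.00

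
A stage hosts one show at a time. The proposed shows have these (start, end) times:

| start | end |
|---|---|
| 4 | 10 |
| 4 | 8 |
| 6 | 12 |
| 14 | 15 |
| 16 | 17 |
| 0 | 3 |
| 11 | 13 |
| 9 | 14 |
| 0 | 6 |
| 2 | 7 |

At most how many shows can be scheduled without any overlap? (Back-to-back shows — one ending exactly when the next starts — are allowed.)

5

Sorted by end: (0,3)  (0,6)  (2,7)  (4,8)  (4,10)  (6,12)  (11,13)  (9,14)  (14,15)  (16,17)
take (0,3); skip (0,6); skip (2,7); take (4,8); skip (4,10); take (11,13); take (14,15); take (16,17).
Selected 5 shows.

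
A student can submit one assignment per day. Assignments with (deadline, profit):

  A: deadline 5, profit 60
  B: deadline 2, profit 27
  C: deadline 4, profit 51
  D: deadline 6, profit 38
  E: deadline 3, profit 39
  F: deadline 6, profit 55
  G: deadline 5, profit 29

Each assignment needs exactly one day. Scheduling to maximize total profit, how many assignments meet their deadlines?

6

Profit order: A=60 F=55 C=51 E=39 D=38 G=29 B=27
Assign: A→slot 5, F→slot 6, C→slot 4, E→slot 3, D→slot 2, G→slot 1, B skipped.
Slots: [1:G] [2:D] [3:E] [4:C] [5:A] [6:F]
6 of 7 scheduled.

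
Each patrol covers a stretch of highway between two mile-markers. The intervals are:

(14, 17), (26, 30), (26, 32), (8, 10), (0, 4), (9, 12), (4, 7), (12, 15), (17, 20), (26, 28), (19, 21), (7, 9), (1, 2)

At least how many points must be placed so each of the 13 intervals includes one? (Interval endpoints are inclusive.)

Process intervals by earliest right end; each time one isn't hit yet, stab at its right endpoint.
Sorted: [1,2] [0,4] [4,7] [7,9] [8,10] [9,12] [12,15] [14,17] [17,20] [19,21] [26,28] [26,30] [26,32]
{[1,2],[0,4]} hit by 2; {[4,7],[7,9]} hit by 7; {[8,10],[9,12]} hit by 10; {[12,15],[14,17]} hit by 15; {[17,20],[19,21]} hit by 20; {[26,28],[26,30],[26,32]} hit by 28.
Points: 2, 7, 10, 15, 20, 28 (6 total).

6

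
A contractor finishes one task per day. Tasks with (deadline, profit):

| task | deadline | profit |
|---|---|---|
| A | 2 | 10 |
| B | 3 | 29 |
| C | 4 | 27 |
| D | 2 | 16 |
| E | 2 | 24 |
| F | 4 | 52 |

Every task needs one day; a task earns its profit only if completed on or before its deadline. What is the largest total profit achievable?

Sort by profit descending; place each in the latest free slot ≤ its deadline.
By profit: F(d4,52), B(d3,29), C(d4,27), E(d2,24), D(d2,16), A(d2,10)
F→slot 4; B→slot 3; C→slot 2; E→slot 1; D skipped; A skipped.
Profit = 24 + 27 + 29 + 52 = 132

132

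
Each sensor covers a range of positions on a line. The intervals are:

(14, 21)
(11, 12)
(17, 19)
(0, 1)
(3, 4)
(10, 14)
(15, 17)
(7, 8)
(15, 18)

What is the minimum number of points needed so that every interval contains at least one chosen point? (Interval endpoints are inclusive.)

5

Sort by right endpoint; whenever an interval is uncovered, place a point at its right end.
Sorted: [0,1] [3,4] [7,8] [11,12] [10,14] [15,17] [15,18] [17,19] [14,21]
{[0,1]} hit by 1; {[3,4]} hit by 4; {[7,8]} hit by 8; {[11,12],[10,14]} hit by 12; {[15,17],[15,18],[17,19],[14,21]} hit by 17.
Points: 1, 4, 8, 12, 17 (5 total).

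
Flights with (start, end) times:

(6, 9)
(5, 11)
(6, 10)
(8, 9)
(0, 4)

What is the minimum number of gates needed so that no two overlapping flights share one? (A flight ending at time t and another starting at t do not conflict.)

4

Events (time:±→running): 0:+→1 4:-→0 5:+→1 6:+→2 6:+→3 8:+→4 … peak 4.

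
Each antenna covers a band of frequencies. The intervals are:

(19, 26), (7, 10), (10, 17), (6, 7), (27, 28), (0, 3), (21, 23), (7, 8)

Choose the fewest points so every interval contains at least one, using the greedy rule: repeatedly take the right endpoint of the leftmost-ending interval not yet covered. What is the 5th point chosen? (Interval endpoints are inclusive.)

28

Process intervals by earliest right end; each time one isn't hit yet, stab at its right endpoint.
By right end: [0,3]  [6,7]  [7,8]  [7,10]  [10,17]  [21,23]  [19,26]  [27,28]
[0,3] uncovered → point at 3; [6,7] uncovered → point at 7; [10,17] uncovered → point at 17; [21,23] uncovered → point at 23; [27,28] uncovered → point at 28.
Points: 3, 7, 17, 23, 28 (5 total).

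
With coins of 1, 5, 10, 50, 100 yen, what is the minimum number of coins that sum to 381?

8

381 − 3×100→81 − 1×50→31 − 3×10→1 − 1×1→0
Total coins = 3 + 1 + 3 + 1 = 8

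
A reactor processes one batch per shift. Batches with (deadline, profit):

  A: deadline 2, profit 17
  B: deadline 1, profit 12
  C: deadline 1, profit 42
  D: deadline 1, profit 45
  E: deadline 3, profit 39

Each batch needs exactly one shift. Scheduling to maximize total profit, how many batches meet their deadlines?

3

By profit: D(d1,45), C(d1,42), E(d3,39), A(d2,17), B(d1,12)
D→slot 1; C skipped; E→slot 3; A→slot 2; B skipped.
3 of 5 scheduled.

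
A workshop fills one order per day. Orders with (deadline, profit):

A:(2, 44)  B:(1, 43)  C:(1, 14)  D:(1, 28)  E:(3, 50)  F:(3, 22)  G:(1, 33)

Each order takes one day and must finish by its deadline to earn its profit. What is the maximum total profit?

137

Sort by profit descending; place each in the latest free slot ≤ its deadline.
Profit order: E=50 A=44 B=43 G=33 D=28 F=22 C=14
Assign: E→slot 3, A→slot 2, B→slot 1, G skipped, D skipped, F skipped, C skipped.
Slots: [1:B] [2:A] [3:E]
Profit = 43 + 44 + 50 = 137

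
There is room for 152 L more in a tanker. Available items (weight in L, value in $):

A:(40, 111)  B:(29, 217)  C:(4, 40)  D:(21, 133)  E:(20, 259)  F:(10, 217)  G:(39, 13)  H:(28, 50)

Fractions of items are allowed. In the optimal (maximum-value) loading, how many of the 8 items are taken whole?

7

Sort by value per unit weight and fill in that order.
Ratios (sorted): F 21.70, E 12.95, C 10.00, B 7.48, D 6.33, A 2.77, H 1.79, G 0.33
take F (10 @ 217); take E (20 @ 259); take C (4 @ 40); take B (29 @ 217); take D (21 @ 133); take A (40 @ 111); take H (28 @ 50). Capacity used 152/152.
7 item(s) taken whole.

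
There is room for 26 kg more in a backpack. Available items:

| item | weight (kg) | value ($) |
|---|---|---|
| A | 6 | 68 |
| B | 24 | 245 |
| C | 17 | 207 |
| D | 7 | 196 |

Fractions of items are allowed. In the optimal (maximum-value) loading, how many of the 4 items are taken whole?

Order: D (196/7=28.00) > C (207/17=12.18) > A (68/6=11.33) > B (245/24=10.21)
Fill: take D (7 @ 196) → take C (17 @ 207) → take 2/6 of A → 22.67; 26/26 used.
2 item(s) taken whole; one partial (take 2/6 of A).

2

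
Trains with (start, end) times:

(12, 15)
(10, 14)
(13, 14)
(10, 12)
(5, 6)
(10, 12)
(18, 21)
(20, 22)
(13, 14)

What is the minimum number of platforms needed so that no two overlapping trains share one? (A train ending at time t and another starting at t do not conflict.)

Count concurrent intervals with a sweep; the peak is the room count.
starts: [5, 10, 10, 10, 12, 13, 13, 18, 20]
ends:   [6, 12, 12, 14, 14, 14, 15, 21, 22]
s5→1 e6→0 s10→1 s10→2 s10→3 e12→2 e12→1 s12→2 s13→3 s13→4  — peak 4.

4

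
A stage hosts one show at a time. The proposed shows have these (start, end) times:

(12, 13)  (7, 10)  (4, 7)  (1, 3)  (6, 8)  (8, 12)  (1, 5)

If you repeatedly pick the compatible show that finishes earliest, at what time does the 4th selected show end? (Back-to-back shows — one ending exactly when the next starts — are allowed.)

13

Greedy by earliest finish: after sorting by end time, pick each interval compatible with the last pick.
By end time: (1,3), (1,5), (4,7), (6,8), (7,10), (8,12), (12,13).
Pick (1,3); next start ≥ 3 → (4,7); next start ≥ 7 → (7,10); next start ≥ 10 → (12,13).
Selected: (1,3) (4,7) (7,10) (12,13)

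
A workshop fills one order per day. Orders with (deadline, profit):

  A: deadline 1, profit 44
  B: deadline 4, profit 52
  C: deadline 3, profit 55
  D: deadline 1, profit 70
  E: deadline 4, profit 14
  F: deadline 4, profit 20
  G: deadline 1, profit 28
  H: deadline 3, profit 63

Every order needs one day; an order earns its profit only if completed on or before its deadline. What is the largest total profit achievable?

Take jobs in profit order; each goes to the latest open slot no later than its deadline.
By profit: D(d1,70), H(d3,63), C(d3,55), B(d4,52), A(d1,44), G(d1,28), F(d4,20), E(d4,14)
D→slot 1; H→slot 3; C→slot 2; B→slot 4; A skipped; G skipped; F skipped; E skipped.
Profit = 70 + 55 + 63 + 52 = 240

240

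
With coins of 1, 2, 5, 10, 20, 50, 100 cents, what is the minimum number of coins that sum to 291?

6

291 − 2×100→91 − 1×50→41 − 2×20→1 − 1×1→0
Total coins = 2 + 1 + 2 + 1 = 6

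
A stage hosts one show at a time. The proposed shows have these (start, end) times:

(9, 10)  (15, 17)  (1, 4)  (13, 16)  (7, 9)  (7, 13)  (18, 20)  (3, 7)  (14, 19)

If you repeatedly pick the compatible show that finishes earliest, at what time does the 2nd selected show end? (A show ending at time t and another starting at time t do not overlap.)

Greedy by earliest finish: after sorting by end time, pick each interval compatible with the last pick.
Sorted by end: (1,4)  (3,7)  (7,9)  (9,10)  (7,13)  (13,16)  (15,17)  (14,19)  (18,20)
take (1,4); skip (3,7); take (7,9); take (9,10); skip (7,13); take (13,16); skip (15,17); skip (14,19); take (18,20).
Selected: (1,4) (7,9) (9,10) (13,16) (18,20)

9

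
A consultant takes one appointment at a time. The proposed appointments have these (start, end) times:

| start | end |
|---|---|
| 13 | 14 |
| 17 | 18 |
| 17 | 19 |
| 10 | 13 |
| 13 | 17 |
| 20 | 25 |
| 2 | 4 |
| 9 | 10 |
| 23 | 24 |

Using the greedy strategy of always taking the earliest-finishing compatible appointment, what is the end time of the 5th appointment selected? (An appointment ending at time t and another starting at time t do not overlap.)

18

Sort by end time and greedily take each interval whose start is ≥ the last chosen end.
Sorted by end: (2,4)  (9,10)  (10,13)  (13,14)  (13,17)  (17,18)  (17,19)  (23,24)  (20,25)
take (2,4); take (9,10); take (10,13); take (13,14); take (17,18); take (23,24); skip (20,25).
Selected: (2,4) (9,10) (10,13) (13,14) (17,18) (23,24)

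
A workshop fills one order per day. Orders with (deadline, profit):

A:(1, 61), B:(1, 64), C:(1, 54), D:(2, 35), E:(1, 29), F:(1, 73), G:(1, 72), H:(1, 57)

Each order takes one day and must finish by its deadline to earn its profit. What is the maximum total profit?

108

By profit: F(d1,73), G(d1,72), B(d1,64), A(d1,61), H(d1,57), C(d1,54), D(d2,35), E(d1,29)
F→slot 1; G skipped; B skipped; A skipped; H skipped; C skipped; D→slot 2; E skipped.
Profit = 73 + 35 = 108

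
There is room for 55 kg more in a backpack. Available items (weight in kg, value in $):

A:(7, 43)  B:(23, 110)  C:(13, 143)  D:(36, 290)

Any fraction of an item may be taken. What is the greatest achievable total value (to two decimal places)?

Order: C (143/13=11.00) > D (290/36=8.06) > A (43/7=6.14) > B (110/23=4.78)
Fill: take C (13 @ 143) → take D (36 @ 290) → take 6/7 of A → 36.86; 55/55 used.
Total value = 469.86

469.86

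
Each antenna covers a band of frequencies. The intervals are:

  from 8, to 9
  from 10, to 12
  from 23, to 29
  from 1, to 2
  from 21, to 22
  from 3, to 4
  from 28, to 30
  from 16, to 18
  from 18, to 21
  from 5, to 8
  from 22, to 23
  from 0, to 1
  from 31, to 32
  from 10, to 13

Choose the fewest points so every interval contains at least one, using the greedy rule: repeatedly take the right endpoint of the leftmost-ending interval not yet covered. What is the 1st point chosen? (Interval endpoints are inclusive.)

Sort by right endpoint; whenever an interval is uncovered, place a point at its right end.
Sorted: [0,1] [1,2] [3,4] [5,8] [8,9] [10,12] [10,13] [16,18] [18,21] [21,22] [22,23] [23,29] [28,30] [31,32]
{[0,1],[1,2]} hit by 1; {[3,4]} hit by 4; {[5,8],[8,9]} hit by 8; {[10,12],[10,13]} hit by 12; {[16,18],[18,21]} hit by 18; {[21,22],[22,23]} hit by 22; {[23,29],[28,30]} hit by 29; {[31,32]} hit by 32.
Points: 1, 4, 8, 12, 18, 22, 29, 32 (8 total).

1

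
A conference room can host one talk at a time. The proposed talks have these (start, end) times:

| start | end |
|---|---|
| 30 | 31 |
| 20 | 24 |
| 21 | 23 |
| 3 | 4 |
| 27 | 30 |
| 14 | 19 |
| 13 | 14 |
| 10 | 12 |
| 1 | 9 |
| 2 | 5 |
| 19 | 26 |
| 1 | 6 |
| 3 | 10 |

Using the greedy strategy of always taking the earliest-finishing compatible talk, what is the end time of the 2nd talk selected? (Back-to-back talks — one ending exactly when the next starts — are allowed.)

12

Greedy by earliest finish: after sorting by end time, pick each interval compatible with the last pick.
Sorted by end: (3,4)  (2,5)  (1,6)  (1,9)  (3,10)  (10,12)  (13,14)  (14,19)  (21,23)  (20,24)  (19,26)  (27,30)  (30,31)
take (3,4); skip (3,10); take (10,12); take (13,14); take (14,19); take (21,23); take (27,30); take (30,31).
Selected: (3,4) (10,12) (13,14) (14,19) (21,23) (27,30) (30,31)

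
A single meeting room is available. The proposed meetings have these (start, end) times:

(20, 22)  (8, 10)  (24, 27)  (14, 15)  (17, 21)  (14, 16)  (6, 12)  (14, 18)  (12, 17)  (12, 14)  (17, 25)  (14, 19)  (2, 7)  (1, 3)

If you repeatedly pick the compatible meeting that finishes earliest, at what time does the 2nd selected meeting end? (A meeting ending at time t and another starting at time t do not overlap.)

Sort by end time and greedily take each interval whose start is ≥ the last chosen end.
Sorted by end: (1,3)  (2,7)  (8,10)  (6,12)  (12,14)  (14,15)  (14,16)  (12,17)  (14,18)  (14,19)  (17,21)  (20,22)  (17,25)  (24,27)
take (1,3); take (8,10); take (12,14); take (14,15); skip (14,16); take (17,21); take (24,27).
Selected: (1,3) (8,10) (12,14) (14,15) (17,21) (24,27)

10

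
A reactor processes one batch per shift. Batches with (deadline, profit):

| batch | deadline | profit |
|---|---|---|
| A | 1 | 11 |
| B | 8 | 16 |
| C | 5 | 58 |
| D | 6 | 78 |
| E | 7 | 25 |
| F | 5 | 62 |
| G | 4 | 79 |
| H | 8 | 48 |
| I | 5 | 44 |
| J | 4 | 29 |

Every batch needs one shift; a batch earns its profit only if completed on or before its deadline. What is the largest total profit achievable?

423

Profit order: G=79 D=78 F=62 C=58 H=48 I=44 J=29 E=25 B=16 A=11
Assign: G→slot 4, D→slot 6, F→slot 5, C→slot 3, H→slot 8, I→slot 2, J→slot 1, E→slot 7, B skipped, A skipped.
Slots: [1:J] [2:I] [3:C] [4:G] [5:F] [6:D] [7:E] [8:H]
Profit = 29 + 44 + 58 + 79 + 62 + 78 + 25 + 48 = 423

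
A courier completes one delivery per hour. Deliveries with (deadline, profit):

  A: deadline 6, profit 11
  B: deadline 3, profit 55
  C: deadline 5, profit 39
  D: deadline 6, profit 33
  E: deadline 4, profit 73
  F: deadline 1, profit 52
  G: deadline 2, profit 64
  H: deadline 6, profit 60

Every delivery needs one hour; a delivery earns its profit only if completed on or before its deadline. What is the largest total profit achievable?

Sort by profit descending; place each in the latest free slot ≤ its deadline.
Profit order: E=73 G=64 H=60 B=55 F=52 C=39 D=33 A=11
Assign: E→slot 4, G→slot 2, H→slot 6, B→slot 3, F→slot 1, C→slot 5, D skipped, A skipped.
Slots: [1:F] [2:G] [3:B] [4:E] [5:C] [6:H]
Profit = 52 + 64 + 55 + 73 + 39 + 60 = 343

343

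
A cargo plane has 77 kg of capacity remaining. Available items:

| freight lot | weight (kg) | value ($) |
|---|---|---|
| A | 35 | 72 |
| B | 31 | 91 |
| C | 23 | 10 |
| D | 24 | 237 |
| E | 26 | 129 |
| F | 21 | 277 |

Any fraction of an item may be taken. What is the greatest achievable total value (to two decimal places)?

660.61

Ratios (sorted): F 13.19, D 9.88, E 4.96, B 2.94, A 2.06, C 0.43
take F (21 @ 277); take D (24 @ 237); take E (26 @ 129); take 6/31 of B → 17.61. Capacity used 77/77.
Total value = 660.61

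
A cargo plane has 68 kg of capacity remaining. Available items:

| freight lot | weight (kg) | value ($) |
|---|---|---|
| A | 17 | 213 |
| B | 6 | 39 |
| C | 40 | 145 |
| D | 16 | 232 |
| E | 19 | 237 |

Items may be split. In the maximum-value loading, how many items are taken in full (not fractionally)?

4

Sort by value per unit weight and fill in that order.
Order: D (232/16=14.50) > A (213/17=12.53) > E (237/19=12.47) > B (39/6=6.50) > C (145/40=3.62)
Fill: take D (16 @ 232) → take A (17 @ 213) → take E (19 @ 237) → take B (6 @ 39) → take 10/40 of C → 36.25; 68/68 used.
4 item(s) taken whole; one partial (take 10/40 of C).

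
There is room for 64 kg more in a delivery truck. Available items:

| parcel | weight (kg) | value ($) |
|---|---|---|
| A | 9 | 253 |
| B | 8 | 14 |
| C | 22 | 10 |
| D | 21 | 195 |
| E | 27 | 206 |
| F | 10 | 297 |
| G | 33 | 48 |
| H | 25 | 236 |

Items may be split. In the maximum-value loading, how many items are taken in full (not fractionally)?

3

Order: F (297/10=29.70) > A (253/9=28.11) > H (236/25=9.44) > D (195/21=9.29) > E (206/27=7.63) > B (14/8=1.75) > G (48/33=1.45) > C (10/22=0.45)
Fill: take F (10 @ 297) → take A (9 @ 253) → take H (25 @ 236) → take 20/21 of D → 185.71; 64/64 used.
3 item(s) taken whole; one partial (take 20/21 of D).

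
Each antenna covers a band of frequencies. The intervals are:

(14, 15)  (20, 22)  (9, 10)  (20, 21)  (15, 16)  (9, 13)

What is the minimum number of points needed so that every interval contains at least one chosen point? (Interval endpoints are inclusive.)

3

Process intervals by earliest right end; each time one isn't hit yet, stab at its right endpoint.
By right end: [9,10]  [9,13]  [14,15]  [15,16]  [20,21]  [20,22]
[9,10] uncovered → point at 10; [14,15] uncovered → point at 15; [20,21] uncovered → point at 21.
Points: 10, 15, 21 (3 total).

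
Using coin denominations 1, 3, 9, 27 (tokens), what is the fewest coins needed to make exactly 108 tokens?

Greedy: take as many of the largest coin as possible, then repeat with the remainder.
108 − 4×27→0
Total coins = 4 = 4

4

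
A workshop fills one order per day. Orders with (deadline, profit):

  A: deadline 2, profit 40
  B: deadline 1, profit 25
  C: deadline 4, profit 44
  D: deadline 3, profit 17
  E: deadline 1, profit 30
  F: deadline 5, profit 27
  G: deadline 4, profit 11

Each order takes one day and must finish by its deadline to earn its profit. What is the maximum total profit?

Sort by profit descending; place each in the latest free slot ≤ its deadline.
Profit order: C=44 A=40 E=30 F=27 B=25 D=17 G=11
Assign: C→slot 4, A→slot 2, E→slot 1, F→slot 5, B skipped, D→slot 3, G skipped.
Slots: [1:E] [2:A] [3:D] [4:C] [5:F]
Profit = 30 + 40 + 17 + 44 + 27 = 158

158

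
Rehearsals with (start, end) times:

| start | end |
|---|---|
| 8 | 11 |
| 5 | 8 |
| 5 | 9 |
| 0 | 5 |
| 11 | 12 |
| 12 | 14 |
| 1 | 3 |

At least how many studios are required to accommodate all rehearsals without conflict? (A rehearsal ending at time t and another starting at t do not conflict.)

starts: [0, 1, 5, 5, 8, 11, 12]
ends:   [3, 5, 8, 9, 11, 12, 14]
s0→1 s1→2  — peak 2.

2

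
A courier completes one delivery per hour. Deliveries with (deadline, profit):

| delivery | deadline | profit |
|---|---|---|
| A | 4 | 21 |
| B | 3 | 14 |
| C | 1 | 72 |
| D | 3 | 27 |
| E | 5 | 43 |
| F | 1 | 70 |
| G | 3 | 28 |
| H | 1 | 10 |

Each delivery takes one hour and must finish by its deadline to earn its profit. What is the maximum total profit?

191

Take jobs in profit order; each goes to the latest open slot no later than its deadline.
By profit: C(d1,72), F(d1,70), E(d5,43), G(d3,28), D(d3,27), A(d4,21), B(d3,14), H(d1,10)
C→slot 1; F skipped; E→slot 5; G→slot 3; D→slot 2; A→slot 4; B skipped; H skipped.
Profit = 72 + 27 + 28 + 21 + 43 = 191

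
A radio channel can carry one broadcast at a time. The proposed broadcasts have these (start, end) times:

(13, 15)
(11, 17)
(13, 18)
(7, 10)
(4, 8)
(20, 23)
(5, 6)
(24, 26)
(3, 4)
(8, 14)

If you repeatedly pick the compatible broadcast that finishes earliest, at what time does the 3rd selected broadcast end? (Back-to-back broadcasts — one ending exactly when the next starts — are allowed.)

10

Greedy by earliest finish: after sorting by end time, pick each interval compatible with the last pick.
By end time: (3,4), (5,6), (4,8), (7,10), (8,14), (13,15), (11,17), (13,18), (20,23), (24,26).
Pick (3,4); next start ≥ 4 → (5,6); next start ≥ 6 → (7,10); next start ≥ 10 → (13,15); next start ≥ 15 → (20,23); next start ≥ 23 → (24,26).
Selected: (3,4) (5,6) (7,10) (13,15) (20,23) (24,26)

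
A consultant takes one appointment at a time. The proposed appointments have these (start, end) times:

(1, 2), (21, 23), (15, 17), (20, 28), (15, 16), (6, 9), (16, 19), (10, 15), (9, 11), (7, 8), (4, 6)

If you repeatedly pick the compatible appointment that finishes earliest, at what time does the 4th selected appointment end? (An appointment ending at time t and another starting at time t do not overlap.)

11

By end time: (1,2), (4,6), (7,8), (6,9), (9,11), (10,15), (15,16), (15,17), (16,19), (21,23), (20,28).
Pick (1,2); next start ≥ 2 → (4,6); next start ≥ 6 → (7,8); next start ≥ 8 → (9,11); next start ≥ 11 → (15,16); next start ≥ 16 → (16,19); next start ≥ 19 → (21,23).
Selected: (1,2) (4,6) (7,8) (9,11) (15,16) (16,19) (21,23)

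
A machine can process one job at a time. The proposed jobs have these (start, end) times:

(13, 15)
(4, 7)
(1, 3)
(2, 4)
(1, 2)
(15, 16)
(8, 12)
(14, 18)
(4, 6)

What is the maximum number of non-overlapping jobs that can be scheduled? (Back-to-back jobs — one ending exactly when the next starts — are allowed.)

6

By end time: (1,2), (1,3), (2,4), (4,6), (4,7), (8,12), (13,15), (15,16), (14,18).
Pick (1,2); next start ≥ 2 → (2,4); next start ≥ 4 → (4,6); next start ≥ 6 → (8,12); next start ≥ 12 → (13,15); next start ≥ 15 → (15,16).
Selected 6 jobs.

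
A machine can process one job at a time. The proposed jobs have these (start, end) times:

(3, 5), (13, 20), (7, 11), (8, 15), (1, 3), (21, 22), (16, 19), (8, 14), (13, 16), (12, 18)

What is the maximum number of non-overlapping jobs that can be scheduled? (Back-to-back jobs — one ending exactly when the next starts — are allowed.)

6

By end time: (1,3), (3,5), (7,11), (8,14), (8,15), (13,16), (12,18), (16,19), (13,20), (21,22).
Pick (1,3); next start ≥ 3 → (3,5); next start ≥ 5 → (7,11); next start ≥ 11 → (13,16); next start ≥ 16 → (16,19); next start ≥ 19 → (21,22).
Selected 6 jobs.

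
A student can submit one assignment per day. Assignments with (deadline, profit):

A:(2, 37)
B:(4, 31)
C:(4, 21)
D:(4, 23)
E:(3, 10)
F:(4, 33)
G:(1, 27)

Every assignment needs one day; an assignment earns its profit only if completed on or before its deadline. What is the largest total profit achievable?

Take jobs in profit order; each goes to the latest open slot no later than its deadline.
By profit: A(d2,37), F(d4,33), B(d4,31), G(d1,27), D(d4,23), C(d4,21), E(d3,10)
A→slot 2; F→slot 4; B→slot 3; G→slot 1; D skipped; C skipped; E skipped.
Profit = 27 + 37 + 31 + 33 = 128

128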